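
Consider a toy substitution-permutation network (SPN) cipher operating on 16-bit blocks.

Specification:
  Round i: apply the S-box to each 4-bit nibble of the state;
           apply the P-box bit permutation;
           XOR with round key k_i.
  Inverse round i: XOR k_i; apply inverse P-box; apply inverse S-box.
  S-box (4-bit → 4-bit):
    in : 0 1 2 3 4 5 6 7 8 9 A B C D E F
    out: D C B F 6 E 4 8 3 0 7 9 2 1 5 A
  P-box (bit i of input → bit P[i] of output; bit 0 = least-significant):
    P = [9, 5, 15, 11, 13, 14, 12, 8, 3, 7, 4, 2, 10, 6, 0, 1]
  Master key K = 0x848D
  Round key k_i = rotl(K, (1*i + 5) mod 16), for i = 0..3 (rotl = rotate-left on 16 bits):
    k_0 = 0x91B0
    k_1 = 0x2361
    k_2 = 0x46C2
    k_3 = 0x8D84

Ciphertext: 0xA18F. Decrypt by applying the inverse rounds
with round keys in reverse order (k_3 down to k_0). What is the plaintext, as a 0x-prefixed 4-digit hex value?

0x4023

s_0 = ciphertext = 0xA18F
s_1 = InvRound(s_0, k_3) = 0x0DD7
s_2 = InvRound(s_1, k_2) = 0x61FB
s_3 = InvRound(s_2, k_1) = 0x7ACD
s_4 = InvRound(s_3, k_0) = 0x4023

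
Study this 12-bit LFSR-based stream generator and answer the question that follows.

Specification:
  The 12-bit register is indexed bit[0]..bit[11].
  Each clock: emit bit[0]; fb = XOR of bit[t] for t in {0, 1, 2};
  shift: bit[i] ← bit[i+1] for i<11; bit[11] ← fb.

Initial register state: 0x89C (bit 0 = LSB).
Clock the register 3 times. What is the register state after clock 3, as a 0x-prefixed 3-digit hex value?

0xB13

reg_0 = 0x89C
clock 1: out=0, reg = 0xC4E
clock 2: out=0, reg = 0x627
clock 3: out=1, reg = 0xB13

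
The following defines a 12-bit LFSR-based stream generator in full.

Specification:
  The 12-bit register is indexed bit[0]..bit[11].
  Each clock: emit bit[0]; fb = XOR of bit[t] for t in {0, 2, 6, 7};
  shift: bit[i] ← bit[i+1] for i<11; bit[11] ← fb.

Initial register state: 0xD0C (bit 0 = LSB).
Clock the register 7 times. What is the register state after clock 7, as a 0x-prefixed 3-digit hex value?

reg_0 = 0xD0C
clock 1: out=0, reg = 0xE86
clock 2: out=0, reg = 0x743
clock 3: out=1, reg = 0x3A1
clock 4: out=1, reg = 0x1D0
clock 5: out=0, reg = 0x0E8
clock 6: out=0, reg = 0x074
clock 7: out=0, reg = 0x03A

0x03A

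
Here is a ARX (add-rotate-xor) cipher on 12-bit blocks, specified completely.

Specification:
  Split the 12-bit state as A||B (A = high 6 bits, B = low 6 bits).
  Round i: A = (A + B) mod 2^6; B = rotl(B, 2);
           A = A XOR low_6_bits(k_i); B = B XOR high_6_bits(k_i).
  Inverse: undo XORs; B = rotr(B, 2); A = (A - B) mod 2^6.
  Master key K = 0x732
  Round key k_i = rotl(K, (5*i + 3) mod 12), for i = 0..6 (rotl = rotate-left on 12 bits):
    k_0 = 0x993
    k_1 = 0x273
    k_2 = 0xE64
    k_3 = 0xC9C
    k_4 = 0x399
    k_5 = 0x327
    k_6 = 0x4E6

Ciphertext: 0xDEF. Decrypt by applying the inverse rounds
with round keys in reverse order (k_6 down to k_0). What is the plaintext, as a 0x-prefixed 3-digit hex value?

s_0 = ciphertext = 0xDEF
s_1 = InvRound(s_0, k_6) = 0x08F
s_2 = InvRound(s_1, k_5) = 0xD70
s_3 = InvRound(s_2, k_4) = 0xF6F
s_4 = InvRound(s_3, k_3) = 0x297
s_5 = InvRound(s_4, k_2) = 0x0EB
s_6 = InvRound(s_5, k_1) = 0x228
s_7 = InvRound(s_6, k_0) = 0xE23

0xE23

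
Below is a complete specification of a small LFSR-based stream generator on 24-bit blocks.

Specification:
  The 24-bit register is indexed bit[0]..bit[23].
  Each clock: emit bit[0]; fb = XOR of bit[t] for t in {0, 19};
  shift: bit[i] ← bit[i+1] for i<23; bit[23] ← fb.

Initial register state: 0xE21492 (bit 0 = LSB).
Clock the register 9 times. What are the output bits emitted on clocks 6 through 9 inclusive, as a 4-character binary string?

reg_0 = 0xE21492
clock 1: out=0, reg = 0x710A49
clock 2: out=1, reg = 0xB88524
clock 3: out=0, reg = 0xDC4292
clock 4: out=0, reg = 0xEE2149
clock 5: out=1, reg = 0x7710A4
clock 6: out=0, reg = 0x3B8852
clock 7: out=0, reg = 0x9DC429
clock 8: out=1, reg = 0x4EE214
clock 9: out=0, reg = 0xA7710A

0010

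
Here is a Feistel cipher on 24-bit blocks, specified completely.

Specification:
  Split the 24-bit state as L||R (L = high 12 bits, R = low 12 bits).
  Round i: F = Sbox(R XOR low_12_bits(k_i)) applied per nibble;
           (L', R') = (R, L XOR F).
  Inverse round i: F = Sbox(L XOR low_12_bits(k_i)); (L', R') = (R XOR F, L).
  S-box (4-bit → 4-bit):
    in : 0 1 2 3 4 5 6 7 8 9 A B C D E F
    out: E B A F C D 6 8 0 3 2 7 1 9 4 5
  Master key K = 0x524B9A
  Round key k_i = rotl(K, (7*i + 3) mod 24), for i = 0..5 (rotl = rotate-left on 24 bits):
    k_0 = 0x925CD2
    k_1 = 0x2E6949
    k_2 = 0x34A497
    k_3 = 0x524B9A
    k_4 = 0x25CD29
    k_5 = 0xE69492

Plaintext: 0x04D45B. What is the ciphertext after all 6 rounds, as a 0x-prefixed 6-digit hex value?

0x950229

s_0 = plaintext = 0x04D45B
s_1 = Round(s_0, k_0) = 0x45B04E
s_2 = Round(s_1, k_1) = 0x04E7B3
s_3 = Round(s_2, k_2) = 0x7B3FE2
s_4 = Round(s_3, k_3) = 0xFE2B33
s_5 = Round(s_4, k_4) = 0xB33950
s_6 = Round(s_5, k_5) = 0x950229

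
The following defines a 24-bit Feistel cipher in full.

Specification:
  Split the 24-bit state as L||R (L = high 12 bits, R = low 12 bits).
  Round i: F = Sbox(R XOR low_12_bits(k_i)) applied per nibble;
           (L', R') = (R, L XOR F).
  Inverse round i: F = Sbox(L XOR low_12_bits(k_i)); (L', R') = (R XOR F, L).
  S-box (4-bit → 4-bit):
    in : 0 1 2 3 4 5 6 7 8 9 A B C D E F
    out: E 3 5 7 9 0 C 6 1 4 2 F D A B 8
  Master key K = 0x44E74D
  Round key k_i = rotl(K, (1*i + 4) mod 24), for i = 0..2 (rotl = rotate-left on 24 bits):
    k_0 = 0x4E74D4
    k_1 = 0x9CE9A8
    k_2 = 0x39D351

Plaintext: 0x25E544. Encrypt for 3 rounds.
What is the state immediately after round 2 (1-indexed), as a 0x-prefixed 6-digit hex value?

s_0 = plaintext = 0x25E544
s_1 = Round(s_0, k_0) = 0x544110
s_2 = Round(s_1, k_1) = 0x1104B5
s_3 = Round(s_2, k_2) = 0x4B57A9

0x1104B5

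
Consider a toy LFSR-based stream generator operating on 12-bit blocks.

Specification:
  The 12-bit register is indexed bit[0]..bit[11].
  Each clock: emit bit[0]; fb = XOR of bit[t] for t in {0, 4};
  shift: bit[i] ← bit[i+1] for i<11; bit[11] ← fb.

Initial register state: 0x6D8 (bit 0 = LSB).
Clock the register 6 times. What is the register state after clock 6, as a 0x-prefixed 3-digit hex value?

reg_0 = 0x6D8
clock 1: out=0, reg = 0xB6C
clock 2: out=0, reg = 0x5B6
clock 3: out=0, reg = 0xADB
clock 4: out=1, reg = 0x56D
clock 5: out=1, reg = 0xAB6
clock 6: out=0, reg = 0xD5B

0xD5B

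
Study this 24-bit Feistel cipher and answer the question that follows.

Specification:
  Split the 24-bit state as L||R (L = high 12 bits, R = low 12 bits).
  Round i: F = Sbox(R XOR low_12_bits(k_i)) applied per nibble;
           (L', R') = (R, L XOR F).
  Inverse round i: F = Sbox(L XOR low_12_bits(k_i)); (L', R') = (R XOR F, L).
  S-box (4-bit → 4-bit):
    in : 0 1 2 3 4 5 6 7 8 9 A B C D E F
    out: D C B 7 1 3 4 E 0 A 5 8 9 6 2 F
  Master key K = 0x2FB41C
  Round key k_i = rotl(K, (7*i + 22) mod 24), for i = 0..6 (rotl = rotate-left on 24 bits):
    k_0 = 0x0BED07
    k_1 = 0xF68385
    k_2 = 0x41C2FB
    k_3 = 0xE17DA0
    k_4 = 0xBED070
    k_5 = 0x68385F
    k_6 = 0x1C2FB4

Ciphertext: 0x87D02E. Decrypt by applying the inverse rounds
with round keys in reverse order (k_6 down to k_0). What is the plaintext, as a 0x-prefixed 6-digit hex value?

0x9DD0E4

s_0 = ciphertext = 0x87D02E
s_1 = InvRound(s_0, k_6) = 0xEB487D
s_2 = InvRound(s_1, k_5) = 0xC55EB4
s_3 = InvRound(s_2, k_4) = 0x707C55
s_4 = InvRound(s_3, k_3) = 0x90B707
s_5 = InvRound(s_4, k_2) = 0xFFA90B
s_6 = InvRound(s_5, k_1) = 0x0E4FFA
s_7 = InvRound(s_6, k_0) = 0x9DD0E4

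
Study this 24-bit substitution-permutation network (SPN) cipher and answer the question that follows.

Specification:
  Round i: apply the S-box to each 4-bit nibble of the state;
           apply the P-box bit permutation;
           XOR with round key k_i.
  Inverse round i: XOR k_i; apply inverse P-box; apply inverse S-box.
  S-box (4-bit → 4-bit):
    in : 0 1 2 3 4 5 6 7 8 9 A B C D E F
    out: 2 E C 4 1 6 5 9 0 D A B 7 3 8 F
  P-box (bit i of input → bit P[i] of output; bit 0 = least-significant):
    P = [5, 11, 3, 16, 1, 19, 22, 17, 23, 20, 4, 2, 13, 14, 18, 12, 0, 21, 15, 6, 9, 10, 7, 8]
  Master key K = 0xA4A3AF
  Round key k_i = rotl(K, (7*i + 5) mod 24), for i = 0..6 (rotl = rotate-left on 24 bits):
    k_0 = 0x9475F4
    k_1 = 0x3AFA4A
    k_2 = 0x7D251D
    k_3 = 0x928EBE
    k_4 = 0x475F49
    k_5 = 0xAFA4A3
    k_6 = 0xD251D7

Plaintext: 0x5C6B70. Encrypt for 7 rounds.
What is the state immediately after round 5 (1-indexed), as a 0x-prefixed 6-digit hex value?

s_0 = plaintext = 0x5C6B70
s_1 = Round(s_0, k_0) = 0x22D973
s_2 = Round(s_1, k_1) = 0xB81B94
s_3 = Round(s_2, k_2) = 0xAB723B
s_4 = Round(s_3, k_3) = 0xF3B3CB
s_5 = Round(s_4, k_4) = 0x0EA0FB
s_6 = Round(s_5, k_5) = 0xF4F8C1
s_7 = Round(s_6, k_6) = 0x9F2E5C

0x0EA0FB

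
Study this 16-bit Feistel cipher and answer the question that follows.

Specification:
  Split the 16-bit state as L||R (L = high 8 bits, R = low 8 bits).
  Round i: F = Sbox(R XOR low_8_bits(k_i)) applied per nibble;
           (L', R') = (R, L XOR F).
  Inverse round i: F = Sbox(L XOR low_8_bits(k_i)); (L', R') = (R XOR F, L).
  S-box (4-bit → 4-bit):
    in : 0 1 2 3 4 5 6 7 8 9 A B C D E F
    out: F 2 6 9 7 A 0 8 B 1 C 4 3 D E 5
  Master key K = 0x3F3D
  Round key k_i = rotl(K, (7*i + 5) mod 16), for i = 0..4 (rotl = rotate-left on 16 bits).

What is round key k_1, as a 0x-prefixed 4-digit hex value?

K = 0x3F3D
k_0 = rotl(K, (7*0+5) mod 16) = rotl(K, 5) = 0xE7A7
k_1 = rotl(K, (7*1+5) mod 16) = rotl(K, 12) = 0xD3F3

0xD3F3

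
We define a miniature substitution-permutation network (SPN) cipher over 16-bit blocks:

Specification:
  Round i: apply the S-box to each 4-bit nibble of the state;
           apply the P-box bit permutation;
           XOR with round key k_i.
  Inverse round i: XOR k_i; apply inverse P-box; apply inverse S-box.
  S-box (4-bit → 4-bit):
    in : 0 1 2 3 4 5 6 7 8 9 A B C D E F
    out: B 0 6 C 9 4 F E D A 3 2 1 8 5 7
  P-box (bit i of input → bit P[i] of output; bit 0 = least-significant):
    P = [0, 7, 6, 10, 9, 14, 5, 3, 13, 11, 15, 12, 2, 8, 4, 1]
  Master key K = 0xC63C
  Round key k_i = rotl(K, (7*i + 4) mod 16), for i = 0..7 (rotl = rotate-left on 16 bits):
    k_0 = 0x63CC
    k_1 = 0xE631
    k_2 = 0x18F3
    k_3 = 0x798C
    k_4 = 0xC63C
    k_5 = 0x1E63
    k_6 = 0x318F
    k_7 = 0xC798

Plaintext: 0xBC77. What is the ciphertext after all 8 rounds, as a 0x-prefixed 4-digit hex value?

0x340A

s_0 = plaintext = 0xBC77
s_1 = Round(s_0, k_0) = 0x0624
s_2 = Round(s_1, k_1) = 0x1B16
s_3 = Round(s_2, k_2) = 0x1432
s_4 = Round(s_3, k_3) = 0x4964
s_5 = Round(s_4, k_4) = 0x9813
s_6 = Round(s_5, k_5) = 0xAB21
s_7 = Round(s_6, k_6) = 0x78AB
s_8 = Round(s_7, k_7) = 0x340A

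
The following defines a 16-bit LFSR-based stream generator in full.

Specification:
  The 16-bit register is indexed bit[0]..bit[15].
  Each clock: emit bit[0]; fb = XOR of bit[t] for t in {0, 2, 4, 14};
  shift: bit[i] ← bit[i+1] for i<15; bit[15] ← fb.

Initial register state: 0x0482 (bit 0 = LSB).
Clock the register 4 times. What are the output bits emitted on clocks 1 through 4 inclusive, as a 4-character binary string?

reg_0 = 0x0482
clock 1: out=0, reg = 0x0241
clock 2: out=1, reg = 0x8120
clock 3: out=0, reg = 0x4090
clock 4: out=0, reg = 0x2048

0100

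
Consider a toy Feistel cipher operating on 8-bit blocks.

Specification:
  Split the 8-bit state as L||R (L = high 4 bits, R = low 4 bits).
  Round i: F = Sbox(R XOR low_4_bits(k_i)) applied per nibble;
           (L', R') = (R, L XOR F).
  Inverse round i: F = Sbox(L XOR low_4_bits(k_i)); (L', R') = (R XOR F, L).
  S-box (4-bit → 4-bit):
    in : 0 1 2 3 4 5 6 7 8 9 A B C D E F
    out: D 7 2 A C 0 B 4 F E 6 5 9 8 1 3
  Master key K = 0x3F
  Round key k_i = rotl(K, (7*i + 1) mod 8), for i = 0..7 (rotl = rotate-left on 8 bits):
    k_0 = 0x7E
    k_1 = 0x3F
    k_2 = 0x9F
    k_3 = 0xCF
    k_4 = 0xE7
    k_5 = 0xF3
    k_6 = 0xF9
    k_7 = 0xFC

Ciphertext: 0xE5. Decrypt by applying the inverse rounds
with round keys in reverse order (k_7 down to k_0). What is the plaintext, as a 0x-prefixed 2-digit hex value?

0x95

s_0 = ciphertext = 0xE5
s_1 = InvRound(s_0, k_7) = 0x7E
s_2 = InvRound(s_1, k_6) = 0xF7
s_3 = InvRound(s_2, k_5) = 0xEF
s_4 = InvRound(s_3, k_4) = 0x1E
s_5 = InvRound(s_4, k_3) = 0xF1
s_6 = InvRound(s_5, k_2) = 0xCF
s_7 = InvRound(s_6, k_1) = 0x5C
s_8 = InvRound(s_7, k_0) = 0x95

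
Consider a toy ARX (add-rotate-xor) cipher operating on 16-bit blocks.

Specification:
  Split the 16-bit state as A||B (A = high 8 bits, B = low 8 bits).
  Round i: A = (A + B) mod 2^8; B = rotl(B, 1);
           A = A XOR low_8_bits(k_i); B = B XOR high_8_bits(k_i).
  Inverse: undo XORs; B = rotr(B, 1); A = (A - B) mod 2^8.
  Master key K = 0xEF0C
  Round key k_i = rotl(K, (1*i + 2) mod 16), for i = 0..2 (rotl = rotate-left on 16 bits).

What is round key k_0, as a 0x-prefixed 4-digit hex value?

K = 0xEF0C
k_0 = rotl(K, (1*0+2) mod 16) = rotl(K, 2) = 0xBC33

0xBC33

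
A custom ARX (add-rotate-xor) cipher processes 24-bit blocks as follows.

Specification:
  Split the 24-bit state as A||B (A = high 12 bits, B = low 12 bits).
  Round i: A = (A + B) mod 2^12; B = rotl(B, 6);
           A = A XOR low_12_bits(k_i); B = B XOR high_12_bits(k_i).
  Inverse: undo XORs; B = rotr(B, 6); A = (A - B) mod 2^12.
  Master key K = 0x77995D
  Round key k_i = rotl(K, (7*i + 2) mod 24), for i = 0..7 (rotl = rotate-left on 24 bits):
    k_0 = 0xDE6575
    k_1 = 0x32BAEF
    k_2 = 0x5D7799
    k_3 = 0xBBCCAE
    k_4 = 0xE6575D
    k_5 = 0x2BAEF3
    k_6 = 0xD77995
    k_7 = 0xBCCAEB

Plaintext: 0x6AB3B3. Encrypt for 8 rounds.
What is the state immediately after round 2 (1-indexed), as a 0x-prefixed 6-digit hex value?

s_0 = plaintext = 0x6AB3B3
s_1 = Round(s_0, k_0) = 0xF2B128
s_2 = Round(s_1, k_1) = 0xABC92F
s_3 = Round(s_2, k_2) = 0x472E33
s_4 = Round(s_3, k_3) = 0xE0B744
s_5 = Round(s_4, k_4) = 0x212F78
s_6 = Round(s_5, k_5) = 0xF79C87
s_7 = Round(s_6, k_6) = 0x595C85
s_8 = Round(s_7, k_7) = 0x8F1ABE

0xABC92F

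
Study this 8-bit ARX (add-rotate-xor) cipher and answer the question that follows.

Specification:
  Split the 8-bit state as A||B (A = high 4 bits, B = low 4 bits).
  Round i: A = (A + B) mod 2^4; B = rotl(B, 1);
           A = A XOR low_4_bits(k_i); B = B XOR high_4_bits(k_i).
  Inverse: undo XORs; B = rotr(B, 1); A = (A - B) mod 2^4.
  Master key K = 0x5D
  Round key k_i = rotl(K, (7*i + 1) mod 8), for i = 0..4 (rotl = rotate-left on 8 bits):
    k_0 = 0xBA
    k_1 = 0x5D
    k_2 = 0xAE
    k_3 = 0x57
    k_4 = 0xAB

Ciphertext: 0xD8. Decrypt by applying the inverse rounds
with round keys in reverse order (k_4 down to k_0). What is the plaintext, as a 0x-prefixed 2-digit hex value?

0xC9

s_0 = ciphertext = 0xD8
s_1 = InvRound(s_0, k_4) = 0x51
s_2 = InvRound(s_1, k_3) = 0x02
s_3 = InvRound(s_2, k_2) = 0xA4
s_4 = InvRound(s_3, k_1) = 0xF8
s_5 = InvRound(s_4, k_0) = 0xC9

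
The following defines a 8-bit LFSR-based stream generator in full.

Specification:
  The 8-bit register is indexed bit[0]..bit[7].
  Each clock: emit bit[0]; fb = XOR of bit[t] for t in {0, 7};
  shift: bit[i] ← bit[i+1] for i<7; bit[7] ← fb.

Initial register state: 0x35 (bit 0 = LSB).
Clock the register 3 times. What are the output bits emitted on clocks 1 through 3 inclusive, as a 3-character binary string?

101

reg_0 = 0x35
clock 1: out=1, reg = 0x9A
clock 2: out=0, reg = 0xCD
clock 3: out=1, reg = 0x66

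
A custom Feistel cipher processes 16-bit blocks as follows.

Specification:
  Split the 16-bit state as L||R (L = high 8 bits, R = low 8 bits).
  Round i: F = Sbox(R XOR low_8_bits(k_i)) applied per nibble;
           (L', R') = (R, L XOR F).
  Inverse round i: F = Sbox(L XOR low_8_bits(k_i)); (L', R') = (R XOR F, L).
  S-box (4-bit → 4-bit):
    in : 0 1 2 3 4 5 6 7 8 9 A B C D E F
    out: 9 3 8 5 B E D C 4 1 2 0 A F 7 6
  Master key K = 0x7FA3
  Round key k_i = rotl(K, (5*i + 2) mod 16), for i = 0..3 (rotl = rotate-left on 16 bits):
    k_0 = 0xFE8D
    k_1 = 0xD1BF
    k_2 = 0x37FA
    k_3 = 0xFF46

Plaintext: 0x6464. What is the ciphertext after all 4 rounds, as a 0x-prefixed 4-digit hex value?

s_0 = plaintext = 0x6464
s_1 = Round(s_0, k_0) = 0x6415
s_2 = Round(s_1, k_1) = 0x1546
s_3 = Round(s_2, k_2) = 0x461F
s_4 = Round(s_3, k_3) = 0x1FA7

0x1FA7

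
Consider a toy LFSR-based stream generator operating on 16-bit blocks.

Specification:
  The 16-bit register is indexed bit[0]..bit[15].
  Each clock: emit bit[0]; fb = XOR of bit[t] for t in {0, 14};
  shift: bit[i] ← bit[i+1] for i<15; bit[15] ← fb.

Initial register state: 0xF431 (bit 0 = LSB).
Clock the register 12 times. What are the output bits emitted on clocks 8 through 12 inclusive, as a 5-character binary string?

00010

reg_0 = 0xF431
clock 1: out=1, reg = 0x7A18
clock 2: out=0, reg = 0xBD0C
clock 3: out=0, reg = 0x5E86
clock 4: out=0, reg = 0xAF43
clock 5: out=1, reg = 0xD7A1
clock 6: out=1, reg = 0x6BD0
clock 7: out=0, reg = 0xB5E8
clock 8: out=0, reg = 0x5AF4
clock 9: out=0, reg = 0xAD7A
clock 10: out=0, reg = 0x56BD
clock 11: out=1, reg = 0x2B5E
clock 12: out=0, reg = 0x15AF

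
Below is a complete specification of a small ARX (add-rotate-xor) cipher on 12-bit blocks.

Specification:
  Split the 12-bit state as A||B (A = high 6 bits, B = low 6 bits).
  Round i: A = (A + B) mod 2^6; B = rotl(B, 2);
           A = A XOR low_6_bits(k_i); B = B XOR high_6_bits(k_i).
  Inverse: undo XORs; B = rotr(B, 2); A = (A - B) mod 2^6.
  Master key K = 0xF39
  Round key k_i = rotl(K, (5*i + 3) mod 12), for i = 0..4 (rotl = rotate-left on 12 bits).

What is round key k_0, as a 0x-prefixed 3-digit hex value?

0x9CF

K = 0xF39
k_0 = rotl(K, (5*0+3) mod 12) = rotl(K, 3) = 0x9CF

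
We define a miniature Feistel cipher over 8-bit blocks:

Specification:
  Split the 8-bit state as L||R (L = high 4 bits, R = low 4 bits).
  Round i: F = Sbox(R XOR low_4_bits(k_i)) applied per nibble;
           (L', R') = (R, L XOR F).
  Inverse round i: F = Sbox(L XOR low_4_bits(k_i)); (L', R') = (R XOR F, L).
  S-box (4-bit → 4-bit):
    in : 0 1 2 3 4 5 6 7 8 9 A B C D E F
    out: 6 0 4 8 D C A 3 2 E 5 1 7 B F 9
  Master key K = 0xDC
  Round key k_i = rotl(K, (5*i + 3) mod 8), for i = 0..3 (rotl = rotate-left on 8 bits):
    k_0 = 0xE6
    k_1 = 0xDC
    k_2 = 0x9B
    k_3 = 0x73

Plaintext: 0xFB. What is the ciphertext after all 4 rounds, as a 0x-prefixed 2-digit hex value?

s_0 = plaintext = 0xFB
s_1 = Round(s_0, k_0) = 0xB4
s_2 = Round(s_1, k_1) = 0x49
s_3 = Round(s_2, k_2) = 0x90
s_4 = Round(s_3, k_3) = 0x01

0x01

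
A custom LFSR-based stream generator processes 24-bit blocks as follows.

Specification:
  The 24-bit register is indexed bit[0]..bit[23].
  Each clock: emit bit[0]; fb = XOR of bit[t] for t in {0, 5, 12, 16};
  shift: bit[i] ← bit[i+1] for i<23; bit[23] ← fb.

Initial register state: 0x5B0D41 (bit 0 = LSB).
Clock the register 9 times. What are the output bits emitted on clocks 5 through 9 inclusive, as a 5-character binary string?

reg_0 = 0x5B0D41
clock 1: out=1, reg = 0x2D86A0
clock 2: out=0, reg = 0x16C350
clock 3: out=0, reg = 0x0B61A8
clock 4: out=0, reg = 0x05B0D4
clock 5: out=0, reg = 0x02D86A
clock 6: out=0, reg = 0x016C35
clock 7: out=1, reg = 0x80B61A
clock 8: out=0, reg = 0xC05B0D
clock 9: out=1, reg = 0x602D86

00101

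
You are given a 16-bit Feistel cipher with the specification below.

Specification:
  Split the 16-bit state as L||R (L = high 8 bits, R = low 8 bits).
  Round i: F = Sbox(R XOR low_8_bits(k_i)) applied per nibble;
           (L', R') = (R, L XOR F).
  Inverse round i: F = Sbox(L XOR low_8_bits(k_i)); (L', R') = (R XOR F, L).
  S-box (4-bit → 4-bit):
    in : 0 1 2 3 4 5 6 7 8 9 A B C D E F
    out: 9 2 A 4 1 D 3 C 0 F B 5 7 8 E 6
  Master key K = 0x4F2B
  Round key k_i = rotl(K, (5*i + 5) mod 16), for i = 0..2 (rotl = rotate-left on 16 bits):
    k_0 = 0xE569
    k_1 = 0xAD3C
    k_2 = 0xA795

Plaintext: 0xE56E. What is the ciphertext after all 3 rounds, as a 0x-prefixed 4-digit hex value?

0x739A

s_0 = plaintext = 0xE56E
s_1 = Round(s_0, k_0) = 0x6E79
s_2 = Round(s_1, k_1) = 0x7973
s_3 = Round(s_2, k_2) = 0x739A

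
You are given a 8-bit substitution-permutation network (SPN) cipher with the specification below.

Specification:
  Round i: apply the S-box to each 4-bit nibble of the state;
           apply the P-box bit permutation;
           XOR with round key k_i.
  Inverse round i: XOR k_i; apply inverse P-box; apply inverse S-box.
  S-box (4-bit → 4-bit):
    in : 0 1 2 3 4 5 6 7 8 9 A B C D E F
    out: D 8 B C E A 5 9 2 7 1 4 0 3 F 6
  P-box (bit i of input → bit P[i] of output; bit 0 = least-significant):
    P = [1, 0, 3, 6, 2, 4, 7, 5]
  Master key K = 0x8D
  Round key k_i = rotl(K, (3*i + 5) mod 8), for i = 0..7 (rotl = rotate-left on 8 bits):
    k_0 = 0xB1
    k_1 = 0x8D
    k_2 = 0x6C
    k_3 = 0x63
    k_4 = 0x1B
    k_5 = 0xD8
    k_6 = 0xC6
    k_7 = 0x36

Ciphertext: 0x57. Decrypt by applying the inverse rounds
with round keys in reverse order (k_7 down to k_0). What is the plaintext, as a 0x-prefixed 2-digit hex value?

s_0 = ciphertext = 0x57
s_1 = InvRound(s_0, k_7) = 0x15
s_2 = InvRound(s_1, k_6) = 0xF2
s_3 = InvRound(s_2, k_5) = 0x16
s_4 = InvRound(s_3, k_4) = 0xAF
s_5 = InvRound(s_4, k_3) = 0x63
s_6 = InvRound(s_5, k_2) = 0xA9
s_7 = InvRound(s_6, k_1) = 0x7C
s_8 = InvRound(s_7, k_0) = 0x64

0x64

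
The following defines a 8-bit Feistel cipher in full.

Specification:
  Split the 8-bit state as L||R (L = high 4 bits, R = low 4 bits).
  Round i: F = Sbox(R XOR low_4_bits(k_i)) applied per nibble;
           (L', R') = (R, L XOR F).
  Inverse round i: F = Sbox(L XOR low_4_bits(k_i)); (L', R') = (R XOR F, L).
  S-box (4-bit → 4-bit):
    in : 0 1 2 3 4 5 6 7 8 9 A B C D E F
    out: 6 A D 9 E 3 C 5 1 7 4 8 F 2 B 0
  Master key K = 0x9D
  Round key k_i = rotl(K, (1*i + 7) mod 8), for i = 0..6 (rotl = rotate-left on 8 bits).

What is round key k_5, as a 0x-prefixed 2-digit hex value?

0xD9

K = 0x9D
k_0 = rotl(K, (1*0+7) mod 8) = rotl(K, 7) = 0xCE
k_1 = rotl(K, (1*1+7) mod 8) = rotl(K, 0) = 0x9D
k_2 = rotl(K, (1*2+7) mod 8) = rotl(K, 1) = 0x3B
k_3 = rotl(K, (1*3+7) mod 8) = rotl(K, 2) = 0x76
k_4 = rotl(K, (1*4+7) mod 8) = rotl(K, 3) = 0xEC
k_5 = rotl(K, (1*5+7) mod 8) = rotl(K, 4) = 0xD9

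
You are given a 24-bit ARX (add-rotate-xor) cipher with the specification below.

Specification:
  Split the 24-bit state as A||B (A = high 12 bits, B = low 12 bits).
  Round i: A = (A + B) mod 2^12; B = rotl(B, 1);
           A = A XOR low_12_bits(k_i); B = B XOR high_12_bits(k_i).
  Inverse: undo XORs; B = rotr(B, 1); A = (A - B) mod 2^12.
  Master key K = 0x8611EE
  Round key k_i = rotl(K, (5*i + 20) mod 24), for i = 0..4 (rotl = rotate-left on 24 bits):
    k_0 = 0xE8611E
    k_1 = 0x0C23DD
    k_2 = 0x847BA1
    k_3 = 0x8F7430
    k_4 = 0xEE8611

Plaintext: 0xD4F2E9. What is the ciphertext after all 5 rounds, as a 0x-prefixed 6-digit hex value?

0xE58D42

s_0 = plaintext = 0xD4F2E9
s_1 = Round(s_0, k_0) = 0x126B54
s_2 = Round(s_1, k_1) = 0xFA766B
s_3 = Round(s_2, k_2) = 0xDB3491
s_4 = Round(s_3, k_3) = 0x6741D5
s_5 = Round(s_4, k_4) = 0xE58D42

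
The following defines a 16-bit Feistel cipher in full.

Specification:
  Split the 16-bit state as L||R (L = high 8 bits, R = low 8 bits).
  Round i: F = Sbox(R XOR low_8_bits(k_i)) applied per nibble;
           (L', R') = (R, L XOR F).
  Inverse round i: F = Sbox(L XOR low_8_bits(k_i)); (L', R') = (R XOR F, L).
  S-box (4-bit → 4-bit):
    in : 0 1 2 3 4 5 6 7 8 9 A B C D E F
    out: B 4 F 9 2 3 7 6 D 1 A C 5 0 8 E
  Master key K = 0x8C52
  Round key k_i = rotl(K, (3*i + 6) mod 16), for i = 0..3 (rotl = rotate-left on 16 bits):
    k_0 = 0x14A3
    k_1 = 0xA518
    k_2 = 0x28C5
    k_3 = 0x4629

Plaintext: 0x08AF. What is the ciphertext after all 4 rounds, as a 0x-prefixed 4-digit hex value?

s_0 = plaintext = 0x08AF
s_1 = Round(s_0, k_0) = 0xAFBD
s_2 = Round(s_1, k_1) = 0xBD0C
s_3 = Round(s_2, k_2) = 0x0CEC
s_4 = Round(s_3, k_3) = 0xEC5F

0xEC5F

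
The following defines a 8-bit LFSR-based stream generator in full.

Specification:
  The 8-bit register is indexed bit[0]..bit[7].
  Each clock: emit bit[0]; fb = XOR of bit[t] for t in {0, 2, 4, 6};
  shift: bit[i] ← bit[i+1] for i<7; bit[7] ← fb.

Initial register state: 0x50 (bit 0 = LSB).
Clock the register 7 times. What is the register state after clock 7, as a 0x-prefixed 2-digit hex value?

0x80

reg_0 = 0x50
clock 1: out=0, reg = 0x28
clock 2: out=0, reg = 0x14
clock 3: out=0, reg = 0x0A
clock 4: out=0, reg = 0x05
clock 5: out=1, reg = 0x02
clock 6: out=0, reg = 0x01
clock 7: out=1, reg = 0x80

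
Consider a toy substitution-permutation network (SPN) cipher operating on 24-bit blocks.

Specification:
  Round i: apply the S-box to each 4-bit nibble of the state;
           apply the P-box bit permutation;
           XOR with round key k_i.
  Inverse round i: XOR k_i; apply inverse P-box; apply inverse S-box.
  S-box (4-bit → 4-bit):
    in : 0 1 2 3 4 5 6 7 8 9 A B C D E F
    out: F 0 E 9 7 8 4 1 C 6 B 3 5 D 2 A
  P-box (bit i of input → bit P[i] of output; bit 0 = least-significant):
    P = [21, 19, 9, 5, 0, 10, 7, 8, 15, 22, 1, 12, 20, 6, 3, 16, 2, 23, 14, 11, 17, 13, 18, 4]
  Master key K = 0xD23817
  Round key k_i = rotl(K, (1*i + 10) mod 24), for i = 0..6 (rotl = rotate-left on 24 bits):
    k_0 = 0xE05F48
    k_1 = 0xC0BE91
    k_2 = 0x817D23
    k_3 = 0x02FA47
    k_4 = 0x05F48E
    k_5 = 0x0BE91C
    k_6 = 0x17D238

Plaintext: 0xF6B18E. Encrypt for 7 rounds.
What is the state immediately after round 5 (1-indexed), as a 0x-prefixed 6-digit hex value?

s_0 = plaintext = 0xF6B18E
s_1 = Round(s_0, k_0) = 0xF83E98
s_2 = Round(s_1, k_1) = 0x91D021
s_3 = Round(s_2, k_2) = 0xD4C8A9
s_4 = Round(s_3, k_3) = 0x9CAD58
s_5 = Round(s_4, k_4) = 0x1007E8
s_6 = Round(s_5, k_5) = 0x9A2770
s_7 = Round(s_6, k_6) = 0xBA7855

0x1007E8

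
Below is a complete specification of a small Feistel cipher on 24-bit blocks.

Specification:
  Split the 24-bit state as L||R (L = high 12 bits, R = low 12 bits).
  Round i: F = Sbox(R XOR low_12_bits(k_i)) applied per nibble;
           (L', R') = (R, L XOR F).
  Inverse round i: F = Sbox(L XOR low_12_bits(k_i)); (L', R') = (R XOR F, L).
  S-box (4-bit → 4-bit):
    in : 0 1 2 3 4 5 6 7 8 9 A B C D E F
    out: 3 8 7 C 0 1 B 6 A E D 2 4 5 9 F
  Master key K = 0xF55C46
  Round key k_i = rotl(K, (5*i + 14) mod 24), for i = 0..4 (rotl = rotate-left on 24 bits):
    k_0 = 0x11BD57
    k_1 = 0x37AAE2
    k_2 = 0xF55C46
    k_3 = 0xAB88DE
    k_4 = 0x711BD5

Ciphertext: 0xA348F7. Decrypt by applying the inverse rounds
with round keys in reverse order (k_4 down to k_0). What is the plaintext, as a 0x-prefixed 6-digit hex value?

0x4A89FF

s_0 = ciphertext = 0xA348F7
s_1 = InvRound(s_0, k_4) = 0x06FA34
s_2 = InvRound(s_1, k_3) = 0x01C06F
s_3 = InvRound(s_2, k_2) = 0x47201C
s_4 = InvRound(s_3, k_1) = 0x9FF472
s_5 = InvRound(s_4, k_0) = 0x4A89FF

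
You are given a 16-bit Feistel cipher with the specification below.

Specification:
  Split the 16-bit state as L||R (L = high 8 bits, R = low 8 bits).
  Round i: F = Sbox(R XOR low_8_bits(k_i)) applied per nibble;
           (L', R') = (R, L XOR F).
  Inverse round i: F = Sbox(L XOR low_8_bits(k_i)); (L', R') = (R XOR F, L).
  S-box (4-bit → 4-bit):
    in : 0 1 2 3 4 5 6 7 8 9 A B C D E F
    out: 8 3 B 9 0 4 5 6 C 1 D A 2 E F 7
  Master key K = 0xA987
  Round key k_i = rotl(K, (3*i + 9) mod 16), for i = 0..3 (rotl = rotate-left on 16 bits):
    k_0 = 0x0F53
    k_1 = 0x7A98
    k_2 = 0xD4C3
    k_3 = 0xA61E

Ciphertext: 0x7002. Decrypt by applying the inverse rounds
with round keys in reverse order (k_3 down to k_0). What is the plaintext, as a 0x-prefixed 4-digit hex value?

s_0 = ciphertext = 0x7002
s_1 = InvRound(s_0, k_3) = 0x5D70
s_2 = InvRound(s_1, k_2) = 0x6F5D
s_3 = InvRound(s_2, k_1) = 0x2B6F
s_4 = InvRound(s_3, k_0) = 0x032B

0x032B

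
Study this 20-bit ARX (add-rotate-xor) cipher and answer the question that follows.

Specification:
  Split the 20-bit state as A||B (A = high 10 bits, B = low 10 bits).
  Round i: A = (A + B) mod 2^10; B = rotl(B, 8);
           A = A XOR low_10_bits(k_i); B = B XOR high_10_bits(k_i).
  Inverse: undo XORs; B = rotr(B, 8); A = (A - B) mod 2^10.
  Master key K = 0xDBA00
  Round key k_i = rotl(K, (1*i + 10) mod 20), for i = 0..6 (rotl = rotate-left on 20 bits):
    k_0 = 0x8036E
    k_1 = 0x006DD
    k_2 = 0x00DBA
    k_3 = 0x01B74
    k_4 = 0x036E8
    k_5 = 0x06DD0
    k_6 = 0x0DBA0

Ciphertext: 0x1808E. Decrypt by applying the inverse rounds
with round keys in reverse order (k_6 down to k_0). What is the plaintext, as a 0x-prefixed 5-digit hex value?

0x7BD30

s_0 = ciphertext = 0x1808E
s_1 = InvRound(s_0, k_6) = 0x382E0
s_2 = InvRound(s_1, k_5) = 0x50BEE
s_3 = InvRound(s_2, k_4) = 0x06F8F
s_4 = InvRound(s_3, k_3) = 0x52227
s_5 = InvRound(s_4, k_2) = 0x18092
s_6 = InvRound(s_5, k_1) = 0x1C64C
s_7 = InvRound(s_6, k_0) = 0x7BD30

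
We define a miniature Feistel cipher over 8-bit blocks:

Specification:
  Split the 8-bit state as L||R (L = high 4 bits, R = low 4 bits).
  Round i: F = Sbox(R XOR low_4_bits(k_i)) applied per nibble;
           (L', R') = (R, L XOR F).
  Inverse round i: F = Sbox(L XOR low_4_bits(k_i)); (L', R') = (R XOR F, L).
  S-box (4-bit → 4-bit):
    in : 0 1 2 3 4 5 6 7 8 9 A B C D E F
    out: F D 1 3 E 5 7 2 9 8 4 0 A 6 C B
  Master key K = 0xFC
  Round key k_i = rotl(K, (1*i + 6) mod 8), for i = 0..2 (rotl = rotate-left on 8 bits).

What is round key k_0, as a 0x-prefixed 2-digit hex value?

0x3F

K = 0xFC
k_0 = rotl(K, (1*0+6) mod 8) = rotl(K, 6) = 0x3F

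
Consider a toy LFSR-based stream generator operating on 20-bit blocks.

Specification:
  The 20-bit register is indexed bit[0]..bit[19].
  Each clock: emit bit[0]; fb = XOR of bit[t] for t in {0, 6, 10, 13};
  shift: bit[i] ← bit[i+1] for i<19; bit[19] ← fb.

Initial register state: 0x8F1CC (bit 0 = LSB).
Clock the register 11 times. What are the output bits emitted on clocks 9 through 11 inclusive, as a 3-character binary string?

100

reg_0 = 0x8F1CC
clock 1: out=0, reg = 0x478E6
clock 2: out=0, reg = 0x23C73
clock 3: out=1, reg = 0x11E39
clock 4: out=1, reg = 0x08F1C
clock 5: out=0, reg = 0x8478E
clock 6: out=0, reg = 0xC23C7
clock 7: out=1, reg = 0xE11E3
clock 8: out=1, reg = 0x708F1
clock 9: out=1, reg = 0x38478
clock 10: out=0, reg = 0x1C23C
clock 11: out=0, reg = 0x0E11E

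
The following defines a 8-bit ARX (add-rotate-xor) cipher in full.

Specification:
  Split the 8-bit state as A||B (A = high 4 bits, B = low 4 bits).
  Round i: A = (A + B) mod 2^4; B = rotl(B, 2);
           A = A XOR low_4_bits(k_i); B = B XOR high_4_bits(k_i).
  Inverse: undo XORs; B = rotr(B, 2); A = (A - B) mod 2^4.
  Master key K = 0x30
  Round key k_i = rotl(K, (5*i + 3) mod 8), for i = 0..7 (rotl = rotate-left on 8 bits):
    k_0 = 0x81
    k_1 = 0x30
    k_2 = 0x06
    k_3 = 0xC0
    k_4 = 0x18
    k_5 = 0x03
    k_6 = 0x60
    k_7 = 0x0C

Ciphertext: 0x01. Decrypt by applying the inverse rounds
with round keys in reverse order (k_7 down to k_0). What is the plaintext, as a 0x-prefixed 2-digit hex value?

s_0 = ciphertext = 0x01
s_1 = InvRound(s_0, k_7) = 0x84
s_2 = InvRound(s_1, k_6) = 0x08
s_3 = InvRound(s_2, k_5) = 0x12
s_4 = InvRound(s_3, k_4) = 0xDC
s_5 = InvRound(s_4, k_3) = 0xD0
s_6 = InvRound(s_5, k_2) = 0xB0
s_7 = InvRound(s_6, k_1) = 0xFC
s_8 = InvRound(s_7, k_0) = 0xD1

0xD1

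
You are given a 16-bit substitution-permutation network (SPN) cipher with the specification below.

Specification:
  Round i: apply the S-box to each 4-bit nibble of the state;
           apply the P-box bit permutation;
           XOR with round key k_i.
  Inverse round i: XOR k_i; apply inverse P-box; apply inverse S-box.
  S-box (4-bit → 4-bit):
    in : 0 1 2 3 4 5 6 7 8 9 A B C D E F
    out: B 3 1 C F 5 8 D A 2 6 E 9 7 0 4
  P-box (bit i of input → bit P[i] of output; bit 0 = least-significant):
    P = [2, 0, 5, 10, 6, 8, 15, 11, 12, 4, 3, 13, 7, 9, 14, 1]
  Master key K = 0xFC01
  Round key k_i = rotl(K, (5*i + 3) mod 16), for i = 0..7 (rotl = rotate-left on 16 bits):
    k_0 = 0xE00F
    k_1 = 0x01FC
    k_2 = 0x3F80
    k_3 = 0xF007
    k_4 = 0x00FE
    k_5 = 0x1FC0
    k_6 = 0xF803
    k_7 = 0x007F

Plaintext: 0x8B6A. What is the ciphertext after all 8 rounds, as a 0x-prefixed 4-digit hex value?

s_0 = plaintext = 0x8B6A
s_1 = Round(s_0, k_0) = 0xCA34
s_2 = Round(s_1, k_1) = 0x8D43
s_3 = Round(s_2, k_2) = 0xA0FA
s_4 = Round(s_3, k_3) = 0x0236
s_5 = Round(s_4, k_4) = 0x9E7C
s_6 = Round(s_5, k_5) = 0x9184
s_7 = Round(s_6, k_6) = 0xE736
s_8 = Round(s_7, k_7) = 0xBC77

0xBC77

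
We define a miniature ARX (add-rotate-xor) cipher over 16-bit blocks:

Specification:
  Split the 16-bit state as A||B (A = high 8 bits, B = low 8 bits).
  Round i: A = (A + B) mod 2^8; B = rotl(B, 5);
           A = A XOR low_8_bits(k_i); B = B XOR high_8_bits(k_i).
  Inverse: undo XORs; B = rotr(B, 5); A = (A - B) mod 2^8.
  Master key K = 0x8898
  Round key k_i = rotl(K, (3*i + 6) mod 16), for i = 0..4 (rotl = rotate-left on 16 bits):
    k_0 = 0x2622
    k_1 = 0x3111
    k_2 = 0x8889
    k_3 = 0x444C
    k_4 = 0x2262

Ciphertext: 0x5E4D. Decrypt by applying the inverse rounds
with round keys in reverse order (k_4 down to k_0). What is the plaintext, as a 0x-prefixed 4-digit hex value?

0xED9F

s_0 = ciphertext = 0x5E4D
s_1 = InvRound(s_0, k_4) = 0xC17B
s_2 = InvRound(s_1, k_3) = 0x94F9
s_3 = InvRound(s_2, k_2) = 0x928B
s_4 = InvRound(s_3, k_1) = 0xAED5
s_5 = InvRound(s_4, k_0) = 0xED9F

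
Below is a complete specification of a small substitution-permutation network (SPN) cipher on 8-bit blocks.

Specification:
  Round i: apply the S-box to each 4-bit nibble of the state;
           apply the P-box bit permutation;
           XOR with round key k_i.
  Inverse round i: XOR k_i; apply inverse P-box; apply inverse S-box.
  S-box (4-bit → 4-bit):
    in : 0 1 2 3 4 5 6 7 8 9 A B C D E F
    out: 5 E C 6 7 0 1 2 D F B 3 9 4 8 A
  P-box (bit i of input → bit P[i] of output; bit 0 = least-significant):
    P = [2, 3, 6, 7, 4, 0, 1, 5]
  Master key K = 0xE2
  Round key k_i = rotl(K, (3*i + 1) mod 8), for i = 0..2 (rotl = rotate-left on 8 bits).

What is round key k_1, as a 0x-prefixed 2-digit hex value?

K = 0xE2
k_0 = rotl(K, (3*0+1) mod 8) = rotl(K, 1) = 0xC5
k_1 = rotl(K, (3*1+1) mod 8) = rotl(K, 4) = 0x2E

0x2E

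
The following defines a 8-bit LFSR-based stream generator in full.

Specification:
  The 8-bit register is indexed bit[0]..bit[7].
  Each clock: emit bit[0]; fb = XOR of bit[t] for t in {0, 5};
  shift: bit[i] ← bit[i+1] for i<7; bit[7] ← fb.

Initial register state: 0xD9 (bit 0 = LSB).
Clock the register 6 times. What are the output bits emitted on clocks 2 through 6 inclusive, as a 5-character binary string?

00110

reg_0 = 0xD9
clock 1: out=1, reg = 0xEC
clock 2: out=0, reg = 0xF6
clock 3: out=0, reg = 0xFB
clock 4: out=1, reg = 0x7D
clock 5: out=1, reg = 0x3E
clock 6: out=0, reg = 0x9F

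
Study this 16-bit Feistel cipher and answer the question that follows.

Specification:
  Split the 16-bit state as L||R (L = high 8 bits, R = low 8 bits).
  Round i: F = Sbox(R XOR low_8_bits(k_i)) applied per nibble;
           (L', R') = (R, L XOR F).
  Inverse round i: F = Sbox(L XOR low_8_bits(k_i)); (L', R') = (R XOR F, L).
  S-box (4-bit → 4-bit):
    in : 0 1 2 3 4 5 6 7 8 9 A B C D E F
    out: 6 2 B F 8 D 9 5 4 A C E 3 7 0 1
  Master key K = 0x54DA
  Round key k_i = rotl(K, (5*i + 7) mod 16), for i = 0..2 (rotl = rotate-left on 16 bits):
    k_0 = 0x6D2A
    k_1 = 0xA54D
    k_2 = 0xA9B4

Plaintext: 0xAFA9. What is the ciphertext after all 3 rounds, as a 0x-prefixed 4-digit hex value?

0x6E9C

s_0 = plaintext = 0xAFA9
s_1 = Round(s_0, k_0) = 0xA9E0
s_2 = Round(s_1, k_1) = 0xE06E
s_3 = Round(s_2, k_2) = 0x6E9C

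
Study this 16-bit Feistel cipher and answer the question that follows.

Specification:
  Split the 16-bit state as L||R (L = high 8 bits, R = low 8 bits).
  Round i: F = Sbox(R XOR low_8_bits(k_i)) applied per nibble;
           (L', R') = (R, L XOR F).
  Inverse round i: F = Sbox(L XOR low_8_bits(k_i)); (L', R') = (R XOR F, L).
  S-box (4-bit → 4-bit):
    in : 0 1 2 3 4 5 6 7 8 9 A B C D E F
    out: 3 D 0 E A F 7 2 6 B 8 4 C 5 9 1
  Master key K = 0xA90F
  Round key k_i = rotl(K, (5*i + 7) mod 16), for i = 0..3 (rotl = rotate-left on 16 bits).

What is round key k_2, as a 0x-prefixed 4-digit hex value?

0x521F

K = 0xA90F
k_0 = rotl(K, (5*0+7) mod 16) = rotl(K, 7) = 0x87D4
k_1 = rotl(K, (5*1+7) mod 16) = rotl(K, 12) = 0xFA90
k_2 = rotl(K, (5*2+7) mod 16) = rotl(K, 1) = 0x521F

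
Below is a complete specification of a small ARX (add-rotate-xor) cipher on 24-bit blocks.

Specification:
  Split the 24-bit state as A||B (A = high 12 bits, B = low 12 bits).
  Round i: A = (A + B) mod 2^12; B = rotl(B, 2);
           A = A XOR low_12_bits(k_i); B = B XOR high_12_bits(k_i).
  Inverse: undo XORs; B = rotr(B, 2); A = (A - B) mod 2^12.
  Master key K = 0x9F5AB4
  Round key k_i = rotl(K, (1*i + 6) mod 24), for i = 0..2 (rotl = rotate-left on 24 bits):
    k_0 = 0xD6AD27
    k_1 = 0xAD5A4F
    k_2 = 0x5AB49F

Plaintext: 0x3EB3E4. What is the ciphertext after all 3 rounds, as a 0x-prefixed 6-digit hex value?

0xC7515F

s_0 = plaintext = 0x3EB3E4
s_1 = Round(s_0, k_0) = 0xAE82FA
s_2 = Round(s_1, k_1) = 0x7AD13D
s_3 = Round(s_2, k_2) = 0xC7515F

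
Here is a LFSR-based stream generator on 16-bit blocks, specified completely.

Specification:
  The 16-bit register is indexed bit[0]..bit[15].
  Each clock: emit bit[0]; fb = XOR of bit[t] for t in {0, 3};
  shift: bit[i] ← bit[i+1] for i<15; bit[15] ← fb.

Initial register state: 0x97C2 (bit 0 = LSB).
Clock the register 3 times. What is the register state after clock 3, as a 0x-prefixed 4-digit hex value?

reg_0 = 0x97C2
clock 1: out=0, reg = 0x4BE1
clock 2: out=1, reg = 0xA5F0
clock 3: out=0, reg = 0x52F8

0x52F8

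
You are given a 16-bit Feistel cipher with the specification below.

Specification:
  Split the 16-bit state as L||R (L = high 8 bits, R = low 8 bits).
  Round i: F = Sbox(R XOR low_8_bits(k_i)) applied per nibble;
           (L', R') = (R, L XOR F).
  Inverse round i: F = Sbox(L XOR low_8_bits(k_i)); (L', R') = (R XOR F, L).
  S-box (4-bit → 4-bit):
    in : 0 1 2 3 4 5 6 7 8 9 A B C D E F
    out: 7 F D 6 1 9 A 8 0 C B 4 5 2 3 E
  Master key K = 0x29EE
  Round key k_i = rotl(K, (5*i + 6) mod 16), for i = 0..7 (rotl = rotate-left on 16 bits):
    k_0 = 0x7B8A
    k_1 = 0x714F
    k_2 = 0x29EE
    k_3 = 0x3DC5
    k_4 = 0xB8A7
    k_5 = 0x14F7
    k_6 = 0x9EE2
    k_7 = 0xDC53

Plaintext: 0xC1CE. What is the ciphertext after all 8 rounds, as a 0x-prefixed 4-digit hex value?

s_0 = plaintext = 0xC1CE
s_1 = Round(s_0, k_0) = 0xCED0
s_2 = Round(s_1, k_1) = 0xD000
s_3 = Round(s_2, k_2) = 0x00E3
s_4 = Round(s_3, k_3) = 0xE3DA
s_5 = Round(s_4, k_4) = 0xDA61
s_6 = Round(s_5, k_5) = 0x6110
s_7 = Round(s_6, k_6) = 0x108C
s_8 = Round(s_7, k_7) = 0x8C3E

0x8C3E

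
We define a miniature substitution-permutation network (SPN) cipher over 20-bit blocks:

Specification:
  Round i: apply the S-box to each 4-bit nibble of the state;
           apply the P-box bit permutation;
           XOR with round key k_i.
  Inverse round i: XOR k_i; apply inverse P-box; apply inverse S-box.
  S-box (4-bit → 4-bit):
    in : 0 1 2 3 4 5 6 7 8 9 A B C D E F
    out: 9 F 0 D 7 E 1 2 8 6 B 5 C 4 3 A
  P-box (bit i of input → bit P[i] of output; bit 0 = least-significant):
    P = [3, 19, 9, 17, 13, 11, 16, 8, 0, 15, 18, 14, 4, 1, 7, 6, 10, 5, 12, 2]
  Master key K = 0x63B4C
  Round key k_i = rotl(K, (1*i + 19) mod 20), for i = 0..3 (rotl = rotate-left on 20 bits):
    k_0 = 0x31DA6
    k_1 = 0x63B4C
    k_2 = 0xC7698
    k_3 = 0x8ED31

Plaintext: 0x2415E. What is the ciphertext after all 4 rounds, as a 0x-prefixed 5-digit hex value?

s_0 = plaintext = 0x2415E
s_1 = Round(s_0, k_0) = 0xED43D
s_2 = Round(s_1, k_1) = 0x39CED
s_3 = Round(s_2, k_2) = 0x8081E
s_4 = Round(s_3, k_3) = 0x1846D

0x1846D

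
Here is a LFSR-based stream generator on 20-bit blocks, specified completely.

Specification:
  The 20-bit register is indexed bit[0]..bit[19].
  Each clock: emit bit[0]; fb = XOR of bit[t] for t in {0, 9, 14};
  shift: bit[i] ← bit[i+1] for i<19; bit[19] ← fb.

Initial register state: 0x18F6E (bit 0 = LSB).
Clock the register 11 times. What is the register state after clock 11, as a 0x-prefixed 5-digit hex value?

reg_0 = 0x18F6E
clock 1: out=0, reg = 0x8C7B7
clock 2: out=1, reg = 0xC63DB
clock 3: out=1, reg = 0xE31ED
clock 4: out=1, reg = 0xF18F6
clock 5: out=0, reg = 0x78C7B
clock 6: out=1, reg = 0xBC63D
clock 7: out=1, reg = 0xDE31E
clock 8: out=0, reg = 0x6F18F
clock 9: out=1, reg = 0x378C7
clock 10: out=1, reg = 0x1BC63
clock 11: out=1, reg = 0x8DE31

0x8DE31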